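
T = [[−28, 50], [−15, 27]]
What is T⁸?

[[38086, −63050], [18915, −31269]]

tr T = −1 and det T = −6, so the characteristic polynomial is λ² − (−1)λ + (−6) with roots 2 and −3.
Eigenvectors give P = [[−5, 2], [−3, 1]] with P⁻¹ = [[1, −2], [3, −5]], and T = P·diag(2, −3)·P⁻¹.
Then T⁸ = P·diag(256, 6561)·P⁻¹ = [[−1280, 13122], [−768, 6561]] · [[1, −2], [3, −5]] = [[38086, −63050], [18915, −31269]].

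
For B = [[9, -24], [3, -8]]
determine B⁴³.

B² = B (a projection; rank 1, trace 1), so B⁴³ = B.

[[9, -24], [3, -8]]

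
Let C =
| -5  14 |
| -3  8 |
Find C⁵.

[[-185, 434], [-93, 218]]

tr C = 3 and det C = 2, so the characteristic polynomial is λ² − (3)λ + (2) with roots 1 and 2.
Eigenvectors give P = [[-7, 2], [-3, 1]] with P⁻¹ = [[-1, 2], [-3, 7]], and C = P·diag(1, 2)·P⁻¹.
Then C⁵ = P·diag(1, 32)·P⁻¹ = [[-7, 64], [-3, 32]] · [[-1, 2], [-3, 7]] = [[-185, 434], [-93, 218]].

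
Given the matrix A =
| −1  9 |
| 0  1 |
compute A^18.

A² = I (check: tr A = 0 and det A = −1), so A^18 = I since 18 is even.

[[1, 0], [0, 1]]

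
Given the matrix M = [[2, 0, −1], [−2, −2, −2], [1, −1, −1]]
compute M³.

M² = [[3, 1, −1], [−2, 6, 8], [3, 3, 2]]
M³ = [[3, −1, −4], [−8, −20, −18], [2, −8, −11]]

[[3, −1, −4], [−8, −20, −18], [2, −8, −11]]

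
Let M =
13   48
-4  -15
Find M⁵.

[[733, 2928], [-244, -975]]

tr M = -2 and det M = -3, so the characteristic polynomial is λ² − (-2)λ + (-3) with roots -3 and 1.
Eigenvectors give P = [[-3, -4], [1, 1]] with P⁻¹ = [[1, 4], [-1, -3]], and M = P·diag(-3, 1)·P⁻¹.
Then M⁵ = P·diag(-243, 1)·P⁻¹ = [[729, -4], [-243, 1]] · [[1, 4], [-1, -3]] = [[733, 2928], [-244, -975]].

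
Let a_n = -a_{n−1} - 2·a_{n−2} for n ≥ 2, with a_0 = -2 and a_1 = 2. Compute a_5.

10

With companion matrix T = [[-1, -2], [1, 0]], [a_n, a_{n−1}]ᵀ = T·[a_{n−1}, a_{n−2}]ᵀ, so [a_5, a_4]ᵀ = T⁴·[a_1, a_0]ᵀ.
T⁴ = [[-1, -6], [3, 2]], giving [a_5, a_4]ᵀ = [[10], [2]].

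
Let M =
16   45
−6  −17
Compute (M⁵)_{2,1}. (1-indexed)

tr M = −1 and det M = −2, so the characteristic polynomial is λ² − (−1)λ + (−2) with roots 1 and −2.
Eigenvectors give P = [[−3, −5], [1, 2]] with P⁻¹ = [[−2, −5], [1, 3]], and M = P·diag(1, −2)·P⁻¹.
Then M⁵ = P·diag(1, −32)·P⁻¹ = [[−3, 160], [1, −64]] · [[−2, −5], [1, 3]] = [[166, 495], [−66, −197]].

−66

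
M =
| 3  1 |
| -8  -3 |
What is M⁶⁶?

[[1, 0], [0, 1]]

M² = I (check: tr M = 0 and det M = -1), so M⁶⁶ = I since 66 is even.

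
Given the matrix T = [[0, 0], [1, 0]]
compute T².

[[0, 0], [0, 0]]

T is strictly triangular, hence nilpotent: T² = 0, so T² = 0.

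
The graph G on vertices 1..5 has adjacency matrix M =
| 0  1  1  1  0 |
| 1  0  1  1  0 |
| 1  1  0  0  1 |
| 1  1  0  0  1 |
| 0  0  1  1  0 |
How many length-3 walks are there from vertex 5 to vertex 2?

The number of length-3 walks from vertex 5 to vertex 2 is entry (5,2) of M^3, where M is the adjacency matrix.
M^2 = [[3, 2, 1, 1, 2], [2, 3, 1, 1, 2], [1, 1, 3, 3, 0], [1, 1, 3, 3, 0], [2, 2, 0, 0, 2]]
M^3 = [[4, 5, 7, 7, 2], [5, 4, 7, 7, 2], [7, 7, 2, 2, 6], [7, 7, 2, 2, 6], [2, 2, 6, 6, 0]]

2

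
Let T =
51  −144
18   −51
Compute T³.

tr T = 0 and det T = −9, so the characteristic polynomial is λ² − (0)λ + (−9) with roots 3 and −3.
Eigenvectors give P = [[3, −8], [1, −3]] with P⁻¹ = [[3, −8], [1, −3]], and T = P·diag(3, −3)·P⁻¹.
Then T³ = P·diag(27, −27)·P⁻¹ = [[81, 216], [27, 81]] · [[3, −8], [1, −3]] = [[459, −1296], [162, −459]].

[[459, −1296], [162, −459]]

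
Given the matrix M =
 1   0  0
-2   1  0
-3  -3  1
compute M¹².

[[1, 0, 0], [-24, 1, 0], [360, -36, 1]]

M = I + N where N = [[0, 0, 0], [-2, 0, 0], [-3, -3, 0]] is strictly lower-triangular, so N³ = 0.
(I + N)¹² = I + 12·N + 66·N² = [[1, 0, 0], [-24, 1, 0], [360, -36, 1]].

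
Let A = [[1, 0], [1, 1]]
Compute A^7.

[[1, 0], [7, 1]]

A = I + N where N = [[0, 0], [1, 0]] is strictly lower-triangular, so N^2 = 0.
(I + N)^7 = I + 7·N = [[1, 0], [7, 1]].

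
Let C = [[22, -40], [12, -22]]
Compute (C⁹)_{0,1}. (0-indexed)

tr C = 0 and det C = -4, so the characteristic polynomial is λ² − (0)λ + (-4) with roots -2 and 2.
Eigenvectors give P = [[5, -2], [3, -1]] with P⁻¹ = [[-1, 2], [-3, 5]], and C = P·diag(-2, 2)·P⁻¹.
Then C⁹ = P·diag(-512, 512)·P⁻¹ = [[-2560, -1024], [-1536, -512]] · [[-1, 2], [-3, 5]] = [[5632, -10240], [3072, -5632]].

-10240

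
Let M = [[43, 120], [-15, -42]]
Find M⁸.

tr M = 1 and det M = -6, so the characteristic polynomial is λ² − (1)λ + (-6) with roots 3 and -2.
Eigenvectors give P = [[-3, -8], [1, 3]] with P⁻¹ = [[-3, -8], [1, 3]], and M = P·diag(3, -2)·P⁻¹.
Then M⁸ = P·diag(6561, 256)·P⁻¹ = [[-19683, -2048], [6561, 768]] · [[-3, -8], [1, 3]] = [[57001, 151320], [-18915, -50184]].

[[57001, 151320], [-18915, -50184]]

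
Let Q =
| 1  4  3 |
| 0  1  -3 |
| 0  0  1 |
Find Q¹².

[[1, 48, -756], [0, 1, -36], [0, 0, 1]]

Q = I + N where N = [[0, 4, 3], [0, 0, -3], [0, 0, 0]] is strictly upper-triangular, so N³ = 0.
(I + N)¹² = I + 12·N + 66·N² = [[1, 48, -756], [0, 1, -36], [0, 0, 1]].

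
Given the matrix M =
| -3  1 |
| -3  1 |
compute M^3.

M^2 = [[6, -2], [6, -2]]
M^3 = [[-12, 4], [-12, 4]]

[[-12, 4], [-12, 4]]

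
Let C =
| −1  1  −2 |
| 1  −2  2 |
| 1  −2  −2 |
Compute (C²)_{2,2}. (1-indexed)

1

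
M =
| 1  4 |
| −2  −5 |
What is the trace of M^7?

−2188

tr M = −4 and det M = 3, so the characteristic polynomial is λ² − (−4)λ + (3) with roots −1 and −3.
Eigenvectors give P = [[−2, 1], [1, −1]] with P⁻¹ = [[−1, −1], [−1, −2]], and M = P·diag(−1, −3)·P⁻¹.
Then M^7 = P·diag(−1, −2187)·P⁻¹ = [[2, −2187], [−1, 2187]] · [[−1, −1], [−1, −2]] = [[2185, 4372], [−2186, −4373]].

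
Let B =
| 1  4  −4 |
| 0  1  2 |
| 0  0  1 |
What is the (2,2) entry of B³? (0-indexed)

1

B = I + N where N = [[0, 4, −4], [0, 0, 2], [0, 0, 0]] is strictly upper-triangular, so N³ = 0.
(I + N)³ = I + 3·N + 3·N² = [[1, 12, 12], [0, 1, 6], [0, 0, 1]].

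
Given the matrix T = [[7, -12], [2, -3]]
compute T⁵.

[[727, -1452], [242, -483]]

tr T = 4 and det T = 3, so the characteristic polynomial is λ² − (4)λ + (3) with roots 1 and 3.
Eigenvectors give P = [[2, 3], [1, 1]] with P⁻¹ = [[-1, 3], [1, -2]], and T = P·diag(1, 3)·P⁻¹.
Then T⁵ = P·diag(1, 243)·P⁻¹ = [[2, 729], [1, 243]] · [[-1, 3], [1, -2]] = [[727, -1452], [242, -483]].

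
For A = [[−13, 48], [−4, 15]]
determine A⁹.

tr A = 2 and det A = −3, so the characteristic polynomial is λ² − (2)λ + (−3) with roots 3 and −1.
Eigenvectors give P = [[−3, −4], [−1, −1]] with P⁻¹ = [[1, −4], [−1, 3]], and A = P·diag(3, −1)·P⁻¹.
Then A⁹ = P·diag(19683, −1)·P⁻¹ = [[−59049, 4], [−19683, 1]] · [[1, −4], [−1, 3]] = [[−59053, 236208], [−19684, 78735]].

[[−59053, 236208], [−19684, 78735]]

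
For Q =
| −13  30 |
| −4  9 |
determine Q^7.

tr Q = −4 and det Q = 3, so the characteristic polynomial is λ² − (−4)λ + (3) with roots −1 and −3.
Eigenvectors give P = [[−5, −3], [−2, −1]] with P⁻¹ = [[1, −3], [−2, 5]], and Q = P·diag(−1, −3)·P⁻¹.
Then Q^7 = P·diag(−1, −2187)·P⁻¹ = [[5, 6561], [2, 2187]] · [[1, −3], [−2, 5]] = [[−13117, 32790], [−4372, 10929]].

[[−13117, 32790], [−4372, 10929]]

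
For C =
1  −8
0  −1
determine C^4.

[[1, 0], [0, 1]]

C² = I (check: tr C = 0 and det C = −1), so C^4 = I since 4 is even.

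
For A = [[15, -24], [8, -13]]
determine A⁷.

tr A = 2 and det A = -3, so the characteristic polynomial is λ² − (2)λ + (-3) with roots -1 and 3.
Eigenvectors give P = [[-3, -2], [-2, -1]] with P⁻¹ = [[1, -2], [-2, 3]], and A = P·diag(-1, 3)·P⁻¹.
Then A⁷ = P·diag(-1, 2187)·P⁻¹ = [[3, -4374], [2, -2187]] · [[1, -2], [-2, 3]] = [[8751, -13128], [4376, -6565]].

[[8751, -13128], [4376, -6565]]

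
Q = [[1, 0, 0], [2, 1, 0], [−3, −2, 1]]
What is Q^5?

[[1, 0, 0], [10, 1, 0], [−55, −10, 1]]

Q = I + N where N = [[0, 0, 0], [2, 0, 0], [−3, −2, 0]] is strictly lower-triangular, so N^3 = 0.
(I + N)^5 = I + 5·N + 10·N^2 = [[1, 0, 0], [10, 1, 0], [−55, −10, 1]].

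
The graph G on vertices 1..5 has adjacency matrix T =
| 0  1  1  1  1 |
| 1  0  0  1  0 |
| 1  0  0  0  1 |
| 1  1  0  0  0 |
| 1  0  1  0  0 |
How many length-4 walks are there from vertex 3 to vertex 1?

The number of length-4 walks from vertex 3 to vertex 1 is entry (3,1) of T^4, where T is the adjacency matrix.
T^2 = [[4, 1, 1, 1, 1], [1, 2, 1, 1, 1], [1, 1, 2, 1, 1], [1, 1, 1, 2, 1], [1, 1, 1, 1, 2]]
T^3 = [[4, 5, 5, 5, 5], [5, 2, 2, 3, 2], [5, 2, 2, 2, 3], [5, 3, 2, 2, 2], [5, 2, 3, 2, 2]]
T^4 = [[20, 9, 9, 9, 9], [9, 8, 7, 7, 7], [9, 7, 8, 7, 7], [9, 7, 7, 8, 7], [9, 7, 7, 7, 8]]

9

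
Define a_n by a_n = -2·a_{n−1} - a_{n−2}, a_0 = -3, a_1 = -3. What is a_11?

-63

With companion matrix C = [[-2, -1], [1, 0]], [a_n, a_{n−1}]ᵀ = C·[a_{n−1}, a_{n−2}]ᵀ, so [a_11, a_10]ᵀ = C¹⁰·[a_1, a_0]ᵀ.
C¹⁰ = [[11, 10], [-10, -9]], giving [a_11, a_10]ᵀ = [[-63], [57]].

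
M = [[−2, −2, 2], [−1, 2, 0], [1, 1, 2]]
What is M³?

M² = [[8, 2, 0], [0, 6, −2], [−1, 2, 6]]
M³ = [[−18, −12, 16], [−8, 10, −4], [6, 12, 10]]

[[−18, −12, 16], [−8, 10, −4], [6, 12, 10]]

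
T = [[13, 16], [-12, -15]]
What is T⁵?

tr T = -2 and det T = -3, so the characteristic polynomial is λ² − (-2)λ + (-3) with roots -3 and 1.
Eigenvectors give P = [[-1, 4], [1, -3]] with P⁻¹ = [[3, 4], [1, 1]], and T = P·diag(-3, 1)·P⁻¹.
Then T⁵ = P·diag(-243, 1)·P⁻¹ = [[243, 4], [-243, -3]] · [[3, 4], [1, 1]] = [[733, 976], [-732, -975]].

[[733, 976], [-732, -975]]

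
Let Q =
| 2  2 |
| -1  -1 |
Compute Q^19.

Q² = Q (a projection; rank 1, trace 1), so Q^19 = Q.

[[2, 2], [-1, -1]]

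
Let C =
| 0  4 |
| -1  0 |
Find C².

[[-4, 0], [0, -4]]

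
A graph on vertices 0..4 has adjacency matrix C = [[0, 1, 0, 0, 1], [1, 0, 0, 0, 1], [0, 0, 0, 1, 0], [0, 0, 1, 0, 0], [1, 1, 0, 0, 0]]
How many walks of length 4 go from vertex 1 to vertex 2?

The number of length-4 walks from vertex 1 to vertex 2 is entry (1,2) of C^4, where C is the adjacency matrix.
C^2 = [[2, 1, 0, 0, 1], [1, 2, 0, 0, 1], [0, 0, 1, 0, 0], [0, 0, 0, 1, 0], [1, 1, 0, 0, 2]]
C^3 = [[2, 3, 0, 0, 3], [3, 2, 0, 0, 3], [0, 0, 0, 1, 0], [0, 0, 1, 0, 0], [3, 3, 0, 0, 2]]
C^4 = [[6, 5, 0, 0, 5], [5, 6, 0, 0, 5], [0, 0, 1, 0, 0], [0, 0, 0, 1, 0], [5, 5, 0, 0, 6]]

0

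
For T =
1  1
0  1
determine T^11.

T = I + N where N = [[0, 1], [0, 0]] is strictly upper-triangular, so N^2 = 0.
(I + N)^11 = I + 11·N = [[1, 11], [0, 1]].

[[1, 11], [0, 1]]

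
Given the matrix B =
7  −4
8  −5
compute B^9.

[[39367, −19684], [39368, −19685]]

tr B = 2 and det B = −3, so the characteristic polynomial is λ² − (2)λ + (−3) with roots −1 and 3.
Eigenvectors give P = [[−1, 1], [−2, 1]] with P⁻¹ = [[1, −1], [2, −1]], and B = P·diag(−1, 3)·P⁻¹.
Then B^9 = P·diag(−1, 19683)·P⁻¹ = [[1, 19683], [2, 19683]] · [[1, −1], [2, −1]] = [[39367, −19684], [39368, −19685]].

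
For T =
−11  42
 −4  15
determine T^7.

[[−13115, 45906], [−4372, 15303]]

tr T = 4 and det T = 3, so the characteristic polynomial is λ² − (4)λ + (3) with roots 1 and 3.
Eigenvectors give P = [[7, 3], [2, 1]] with P⁻¹ = [[1, −3], [−2, 7]], and T = P·diag(1, 3)·P⁻¹.
Then T^7 = P·diag(1, 2187)·P⁻¹ = [[7, 6561], [2, 2187]] · [[1, −3], [−2, 7]] = [[−13115, 45906], [−4372, 15303]].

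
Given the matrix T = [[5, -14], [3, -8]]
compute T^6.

tr T = -3 and det T = 2, so the characteristic polynomial is λ² − (-3)λ + (2) with roots -1 and -2.
Eigenvectors give P = [[7, 2], [3, 1]] with P⁻¹ = [[1, -2], [-3, 7]], and T = P·diag(-1, -2)·P⁻¹.
Then T^6 = P·diag(1, 64)·P⁻¹ = [[7, 128], [3, 64]] · [[1, -2], [-3, 7]] = [[-377, 882], [-189, 442]].

[[-377, 882], [-189, 442]]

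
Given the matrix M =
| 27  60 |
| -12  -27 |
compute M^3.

[[243, 540], [-108, -243]]

tr M = 0 and det M = -9, so the characteristic polynomial is λ² − (0)λ + (-9) with roots 3 and -3.
Eigenvectors give P = [[5, 2], [-2, -1]] with P⁻¹ = [[1, 2], [-2, -5]], and M = P·diag(3, -3)·P⁻¹.
Then M^3 = P·diag(27, -27)·P⁻¹ = [[135, -54], [-54, 27]] · [[1, 2], [-2, -5]] = [[243, 540], [-108, -243]].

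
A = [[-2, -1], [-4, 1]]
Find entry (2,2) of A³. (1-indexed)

1

A² = [[8, 1], [4, 5]]
A³ = [[-20, -7], [-28, 1]]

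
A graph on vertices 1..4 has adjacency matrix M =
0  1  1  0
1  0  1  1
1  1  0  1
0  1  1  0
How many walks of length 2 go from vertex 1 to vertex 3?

1

The number of length-2 walks from vertex 1 to vertex 3 is entry (1,3) of M², where M is the adjacency matrix.
M² = [[2, 1, 1, 2], [1, 3, 2, 1], [1, 2, 3, 1], [2, 1, 1, 2]]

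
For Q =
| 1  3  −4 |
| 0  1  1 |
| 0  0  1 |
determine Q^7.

Q = I + N where N = [[0, 3, −4], [0, 0, 1], [0, 0, 0]] is strictly upper-triangular, so N^3 = 0.
(I + N)^7 = I + 7·N + 21·N^2 = [[1, 21, 35], [0, 1, 7], [0, 0, 1]].

[[1, 21, 35], [0, 1, 7], [0, 0, 1]]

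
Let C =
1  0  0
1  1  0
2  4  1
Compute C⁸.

[[1, 0, 0], [8, 1, 0], [128, 32, 1]]

C = I + N where N = [[0, 0, 0], [1, 0, 0], [2, 4, 0]] is strictly lower-triangular, so N³ = 0.
(I + N)⁸ = I + 8·N + 28·N² = [[1, 0, 0], [8, 1, 0], [128, 32, 1]].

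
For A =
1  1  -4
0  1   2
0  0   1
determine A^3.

A = I + N where N = [[0, 1, -4], [0, 0, 2], [0, 0, 0]] is strictly upper-triangular, so N^3 = 0.
(I + N)^3 = I + 3·N + 3·N^2 = [[1, 3, -6], [0, 1, 6], [0, 0, 1]].

[[1, 3, -6], [0, 1, 6], [0, 0, 1]]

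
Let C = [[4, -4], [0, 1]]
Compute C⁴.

C² = [[16, -20], [0, 1]]
C³ = [[64, -84], [0, 1]]
C⁴ = [[256, -340], [0, 1]]

[[256, -340], [0, 1]]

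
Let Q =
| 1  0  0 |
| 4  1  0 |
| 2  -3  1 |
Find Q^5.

[[1, 0, 0], [20, 1, 0], [-110, -15, 1]]

Q = I + N where N = [[0, 0, 0], [4, 0, 0], [2, -3, 0]] is strictly lower-triangular, so N^3 = 0.
(I + N)^5 = I + 5·N + 10·N^2 = [[1, 0, 0], [20, 1, 0], [-110, -15, 1]].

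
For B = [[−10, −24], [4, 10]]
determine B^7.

[[−640, −1536], [256, 640]]

tr B = 0 and det B = −4, so the characteristic polynomial is λ² − (0)λ + (−4) with roots −2 and 2.
Eigenvectors give P = [[−3, −2], [1, 1]] with P⁻¹ = [[−1, −2], [1, 3]], and B = P·diag(−2, 2)·P⁻¹.
Then B^7 = P·diag(−128, 128)·P⁻¹ = [[384, −256], [−128, 128]] · [[−1, −2], [1, 3]] = [[−640, −1536], [256, 640]].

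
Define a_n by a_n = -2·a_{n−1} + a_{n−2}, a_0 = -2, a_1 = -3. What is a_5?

With companion matrix C = [[-2, 1], [1, 0]], [a_n, a_{n−1}]ᵀ = C·[a_{n−1}, a_{n−2}]ᵀ, so [a_5, a_4]ᵀ = C^4·[a_1, a_0]ᵀ.
C^4 = [[29, -12], [-12, 5]], giving [a_5, a_4]ᵀ = [[-63], [26]].

-63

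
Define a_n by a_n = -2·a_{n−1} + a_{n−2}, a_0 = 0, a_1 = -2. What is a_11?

With companion matrix A = [[-2, 1], [1, 0]], [a_n, a_{n−1}]ᵀ = A·[a_{n−1}, a_{n−2}]ᵀ, so [a_11, a_10]ᵀ = A^10·[a_1, a_0]ᵀ.
A^10 = [[5741, -2378], [-2378, 985]], giving [a_11, a_10]ᵀ = [[-11482], [4756]].

-11482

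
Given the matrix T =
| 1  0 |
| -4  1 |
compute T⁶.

[[1, 0], [-24, 1]]

T = I + N where N = [[0, 0], [-4, 0]] is strictly lower-triangular, so N² = 0.
(I + N)⁶ = I + 6·N = [[1, 0], [-24, 1]].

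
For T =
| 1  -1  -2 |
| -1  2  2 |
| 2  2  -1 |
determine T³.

[[1, -16, -8], [0, 25, 12], [0, 4, 3]]

T² = [[-2, -7, -2], [1, 9, 4], [-2, 0, 1]]
T³ = [[1, -16, -8], [0, 25, 12], [0, 4, 3]]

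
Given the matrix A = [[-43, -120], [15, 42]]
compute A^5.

[[-2443, -6600], [825, 2232]]

tr A = -1 and det A = -6, so the characteristic polynomial is λ² − (-1)λ + (-6) with roots -3 and 2.
Eigenvectors give P = [[-3, -8], [1, 3]] with P⁻¹ = [[-3, -8], [1, 3]], and A = P·diag(-3, 2)·P⁻¹.
Then A^5 = P·diag(-243, 32)·P⁻¹ = [[729, -256], [-243, 96]] · [[-3, -8], [1, 3]] = [[-2443, -6600], [825, 2232]].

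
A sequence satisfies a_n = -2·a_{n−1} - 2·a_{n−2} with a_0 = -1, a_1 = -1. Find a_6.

-16

With companion matrix B = [[-2, -2], [1, 0]], [a_n, a_{n−1}]ᵀ = B·[a_{n−1}, a_{n−2}]ᵀ, so [a_6, a_5]ᵀ = B^5·[a_1, a_0]ᵀ.
B^5 = [[8, 8], [-4, 0]], giving [a_6, a_5]ᵀ = [[-16], [4]].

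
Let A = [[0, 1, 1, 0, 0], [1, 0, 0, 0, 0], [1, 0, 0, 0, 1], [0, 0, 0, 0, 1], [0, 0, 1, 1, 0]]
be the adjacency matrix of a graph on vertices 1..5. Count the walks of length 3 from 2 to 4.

0

The number of length-3 walks from vertex 2 to vertex 4 is entry (2,4) of A^3, where A is the adjacency matrix.
A^2 = [[2, 0, 0, 0, 1], [0, 1, 1, 0, 0], [0, 1, 2, 1, 0], [0, 0, 1, 1, 0], [1, 0, 0, 0, 2]]
A^3 = [[0, 2, 3, 1, 0], [2, 0, 0, 0, 1], [3, 0, 0, 0, 3], [1, 0, 0, 0, 2], [0, 1, 3, 2, 0]]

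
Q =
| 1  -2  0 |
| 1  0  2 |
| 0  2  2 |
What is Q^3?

[[-3, -6, -12], [3, 6, 12], [6, 12, 24]]

Q^2 = [[-1, -2, -4], [1, 2, 4], [2, 4, 8]]
Q^3 = [[-3, -6, -12], [3, 6, 12], [6, 12, 24]]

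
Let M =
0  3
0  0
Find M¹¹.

M is strictly triangular, hence nilpotent: M² = 0, so M¹¹ = 0.

[[0, 0], [0, 0]]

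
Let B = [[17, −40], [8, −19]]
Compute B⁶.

[[−2911, 7280], [−1456, 3641]]

tr B = −2 and det B = −3, so the characteristic polynomial is λ² − (−2)λ + (−3) with roots 1 and −3.
Eigenvectors give P = [[5, −2], [2, −1]] with P⁻¹ = [[1, −2], [2, −5]], and B = P·diag(1, −3)·P⁻¹.
Then B⁶ = P·diag(1, 729)·P⁻¹ = [[5, −1458], [2, −729]] · [[1, −2], [2, −5]] = [[−2911, 7280], [−1456, 3641]].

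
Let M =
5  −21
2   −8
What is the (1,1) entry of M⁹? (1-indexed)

3065

tr M = −3 and det M = 2, so the characteristic polynomial is λ² − (−3)λ + (2) with roots −2 and −1.
Eigenvectors give P = [[−3, 7], [−1, 2]] with P⁻¹ = [[2, −7], [1, −3]], and M = P·diag(−2, −1)·P⁻¹.
Then M⁹ = P·diag(−512, −1)·P⁻¹ = [[1536, −7], [512, −2]] · [[2, −7], [1, −3]] = [[3065, −10731], [1022, −3578]].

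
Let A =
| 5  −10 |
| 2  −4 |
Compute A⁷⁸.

[[5, −10], [2, −4]]

A² = A (a projection; rank 1, trace 1), so A⁷⁸ = A.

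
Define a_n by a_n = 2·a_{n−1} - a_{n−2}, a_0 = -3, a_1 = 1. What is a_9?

33

With companion matrix A = [[2, -1], [1, 0]], [a_n, a_{n−1}]ᵀ = A·[a_{n−1}, a_{n−2}]ᵀ, so [a_9, a_8]ᵀ = A⁸·[a_1, a_0]ᵀ.
A⁸ = [[9, -8], [8, -7]], giving [a_9, a_8]ᵀ = [[33], [29]].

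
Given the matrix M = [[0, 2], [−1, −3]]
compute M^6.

[[−62, −126], [63, 127]]

tr M = −3 and det M = 2, so the characteristic polynomial is λ² − (−3)λ + (2) with roots −2 and −1.
Eigenvectors give P = [[−1, 2], [1, −1]] with P⁻¹ = [[1, 2], [1, 1]], and M = P·diag(−2, −1)·P⁻¹.
Then M^6 = P·diag(64, 1)·P⁻¹ = [[−64, 2], [64, −1]] · [[1, 2], [1, 1]] = [[−62, −126], [63, 127]].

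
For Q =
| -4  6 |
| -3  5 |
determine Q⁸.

[[-254, 510], [-255, 511]]

tr Q = 1 and det Q = -2, so the characteristic polynomial is λ² − (1)λ + (-2) with roots 2 and -1.
Eigenvectors give P = [[1, -2], [1, -1]] with P⁻¹ = [[-1, 2], [-1, 1]], and Q = P·diag(2, -1)·P⁻¹.
Then Q⁸ = P·diag(256, 1)·P⁻¹ = [[256, -2], [256, -1]] · [[-1, 2], [-1, 1]] = [[-254, 510], [-255, 511]].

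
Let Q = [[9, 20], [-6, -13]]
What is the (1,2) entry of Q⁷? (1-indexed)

tr Q = -4 and det Q = 3, so the characteristic polynomial is λ² − (-4)λ + (3) with roots -1 and -3.
Eigenvectors give P = [[-2, -5], [1, 3]] with P⁻¹ = [[-3, -5], [1, 2]], and Q = P·diag(-1, -3)·P⁻¹.
Then Q⁷ = P·diag(-1, -2187)·P⁻¹ = [[2, 10935], [-1, -6561]] · [[-3, -5], [1, 2]] = [[10929, 21860], [-6558, -13117]].

21860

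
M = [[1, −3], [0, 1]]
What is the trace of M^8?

M = I + N where N = [[0, −3], [0, 0]] is strictly upper-triangular, so N^2 = 0.
(I + N)^8 = I + 8·N = [[1, −24], [0, 1]].

2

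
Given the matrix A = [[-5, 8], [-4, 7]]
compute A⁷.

[[-2189, 4376], [-2188, 4375]]

tr A = 2 and det A = -3, so the characteristic polynomial is λ² − (2)λ + (-3) with roots -1 and 3.
Eigenvectors give P = [[2, -1], [1, -1]] with P⁻¹ = [[1, -1], [1, -2]], and A = P·diag(-1, 3)·P⁻¹.
Then A⁷ = P·diag(-1, 2187)·P⁻¹ = [[-2, -2187], [-1, -2187]] · [[1, -1], [1, -2]] = [[-2189, 4376], [-2188, 4375]].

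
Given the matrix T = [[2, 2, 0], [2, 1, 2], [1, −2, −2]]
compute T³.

T² = [[8, 6, 4], [8, 1, −2], [−4, 4, 0]]
T³ = [[32, 14, 4], [16, 21, 6], [0, −4, 8]]

[[32, 14, 4], [16, 21, 6], [0, −4, 8]]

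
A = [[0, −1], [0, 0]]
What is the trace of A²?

0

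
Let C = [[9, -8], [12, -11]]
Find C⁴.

tr C = -2 and det C = -3, so the characteristic polynomial is λ² − (-2)λ + (-3) with roots -3 and 1.
Eigenvectors give P = [[-2, 1], [-3, 1]] with P⁻¹ = [[1, -1], [3, -2]], and C = P·diag(-3, 1)·P⁻¹.
Then C⁴ = P·diag(81, 1)·P⁻¹ = [[-162, 1], [-243, 1]] · [[1, -1], [3, -2]] = [[-159, 160], [-240, 241]].

[[-159, 160], [-240, 241]]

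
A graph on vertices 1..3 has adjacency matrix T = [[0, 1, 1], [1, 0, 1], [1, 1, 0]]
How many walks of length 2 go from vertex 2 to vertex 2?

2

The number of length-2 walks from vertex 2 to vertex 2 is entry (2,2) of T^2, where T is the adjacency matrix.
T^2 = [[2, 1, 1], [1, 2, 1], [1, 1, 2]]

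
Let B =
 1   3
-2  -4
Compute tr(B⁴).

tr B = -3 and det B = 2, so the characteristic polynomial is λ² − (-3)λ + (2) with roots -1 and -2.
Eigenvectors give P = [[-3, -1], [2, 1]] with P⁻¹ = [[-1, -1], [2, 3]], and B = P·diag(-1, -2)·P⁻¹.
Then B⁴ = P·diag(1, 16)·P⁻¹ = [[-3, -16], [2, 16]] · [[-1, -1], [2, 3]] = [[-29, -45], [30, 46]].

17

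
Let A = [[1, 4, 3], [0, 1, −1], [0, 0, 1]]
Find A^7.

[[1, 28, −63], [0, 1, −7], [0, 0, 1]]

A = I + N where N = [[0, 4, 3], [0, 0, −1], [0, 0, 0]] is strictly upper-triangular, so N^3 = 0.
(I + N)^7 = I + 7·N + 21·N^2 = [[1, 28, −63], [0, 1, −7], [0, 0, 1]].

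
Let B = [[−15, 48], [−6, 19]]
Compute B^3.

[[−207, 624], [−78, 235]]

tr B = 4 and det B = 3, so the characteristic polynomial is λ² − (4)λ + (3) with roots 1 and 3.
Eigenvectors give P = [[−3, 8], [−1, 3]] with P⁻¹ = [[−3, 8], [−1, 3]], and B = P·diag(1, 3)·P⁻¹.
Then B^3 = P·diag(1, 27)·P⁻¹ = [[−3, 216], [−1, 81]] · [[−3, 8], [−1, 3]] = [[−207, 624], [−78, 235]].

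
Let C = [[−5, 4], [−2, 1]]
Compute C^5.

tr C = −4 and det C = 3, so the characteristic polynomial is λ² − (−4)λ + (3) with roots −3 and −1.
Eigenvectors give P = [[−2, 1], [−1, 1]] with P⁻¹ = [[−1, 1], [−1, 2]], and C = P·diag(−3, −1)·P⁻¹.
Then C^5 = P·diag(−243, −1)·P⁻¹ = [[486, −1], [243, −1]] · [[−1, 1], [−1, 2]] = [[−485, 484], [−242, 241]].

[[−485, 484], [−242, 241]]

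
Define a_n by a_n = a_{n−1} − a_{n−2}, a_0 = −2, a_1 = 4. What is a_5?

With companion matrix B = [[1, −1], [1, 0]], [a_n, a_{n−1}]ᵀ = B·[a_{n−1}, a_{n−2}]ᵀ, so [a_5, a_4]ᵀ = B⁴·[a_1, a_0]ᵀ.
B⁴ = [[−1, 1], [−1, 0]], giving [a_5, a_4]ᵀ = [[−6], [−4]].

−6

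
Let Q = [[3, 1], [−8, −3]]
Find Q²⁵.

Q² = I (check: tr Q = 0 and det Q = −1), so Q²⁵ = Q since 25 is odd.

[[3, 1], [−8, −3]]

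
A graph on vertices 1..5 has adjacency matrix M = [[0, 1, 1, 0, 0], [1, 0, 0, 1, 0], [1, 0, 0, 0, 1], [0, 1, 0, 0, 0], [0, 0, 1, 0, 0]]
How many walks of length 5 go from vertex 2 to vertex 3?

0

The number of length-5 walks from vertex 2 to vertex 3 is entry (2,3) of M^5, where M is the adjacency matrix.
M^2 = [[2, 0, 0, 1, 1], [0, 2, 1, 0, 0], [0, 1, 2, 0, 0], [1, 0, 0, 1, 0], [1, 0, 0, 0, 1]]
M^3 = [[0, 3, 3, 0, 0], [3, 0, 0, 2, 1], [3, 0, 0, 1, 2], [0, 2, 1, 0, 0], [0, 1, 2, 0, 0]]
M^4 = [[6, 0, 0, 3, 3], [0, 5, 4, 0, 0], [0, 4, 5, 0, 0], [3, 0, 0, 2, 1], [3, 0, 0, 1, 2]]
M^5 = [[0, 9, 9, 0, 0], [9, 0, 0, 5, 4], [9, 0, 0, 4, 5], [0, 5, 4, 0, 0], [0, 4, 5, 0, 0]]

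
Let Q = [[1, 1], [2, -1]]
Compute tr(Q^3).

0

Q^2 = [[3, 0], [0, 3]]
Q^3 = [[3, 3], [6, -3]]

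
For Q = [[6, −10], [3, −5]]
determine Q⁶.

Q² = Q (a projection; rank 1, trace 1), so Q⁶ = Q.

[[6, −10], [3, −5]]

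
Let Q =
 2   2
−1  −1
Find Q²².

Q² = Q (a projection; rank 1, trace 1), so Q²² = Q.

[[2, 2], [−1, −1]]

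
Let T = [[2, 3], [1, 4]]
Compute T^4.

T^2 = [[7, 18], [6, 19]]
T^3 = [[32, 93], [31, 94]]
T^4 = [[157, 468], [156, 469]]

[[157, 468], [156, 469]]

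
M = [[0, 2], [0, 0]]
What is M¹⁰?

M is strictly triangular, hence nilpotent: M² = 0, so M¹⁰ = 0.

[[0, 0], [0, 0]]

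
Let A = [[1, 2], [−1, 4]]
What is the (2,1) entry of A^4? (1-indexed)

−65

tr A = 5 and det A = 6, so the characteristic polynomial is λ² − (5)λ + (6) with roots 3 and 2.
Eigenvectors give P = [[1, −2], [1, −1]] with P⁻¹ = [[−1, 2], [−1, 1]], and A = P·diag(3, 2)·P⁻¹.
Then A^4 = P·diag(81, 16)·P⁻¹ = [[81, −32], [81, −16]] · [[−1, 2], [−1, 1]] = [[−49, 130], [−65, 146]].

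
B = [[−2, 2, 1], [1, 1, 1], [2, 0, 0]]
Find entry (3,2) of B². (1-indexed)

4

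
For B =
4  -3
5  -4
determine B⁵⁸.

[[1, 0], [0, 1]]

B² = I (check: tr B = 0 and det B = -1), so B⁵⁸ = I since 58 is even.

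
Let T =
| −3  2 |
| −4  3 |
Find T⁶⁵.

[[−3, 2], [−4, 3]]

T² = I (check: tr T = 0 and det T = −1), so T⁶⁵ = T since 65 is odd.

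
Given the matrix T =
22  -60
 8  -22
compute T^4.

[[16, 0], [0, 16]]

tr T = 0 and det T = -4, so the characteristic polynomial is λ² − (0)λ + (-4) with roots 2 and -2.
Eigenvectors give P = [[-3, 5], [-1, 2]] with P⁻¹ = [[-2, 5], [-1, 3]], and T = P·diag(2, -2)·P⁻¹.
Then T^4 = P·diag(16, 16)·P⁻¹ = [[-48, 80], [-16, 32]] · [[-2, 5], [-1, 3]] = [[16, 0], [0, 16]].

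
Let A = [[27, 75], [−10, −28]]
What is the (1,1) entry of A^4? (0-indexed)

406

tr A = −1 and det A = −6, so the characteristic polynomial is λ² − (−1)λ + (−6) with roots −3 and 2.
Eigenvectors give P = [[−5, −3], [2, 1]] with P⁻¹ = [[1, 3], [−2, −5]], and A = P·diag(−3, 2)·P⁻¹.
Then A^4 = P·diag(81, 16)·P⁻¹ = [[−405, −48], [162, 16]] · [[1, 3], [−2, −5]] = [[−309, −975], [130, 406]].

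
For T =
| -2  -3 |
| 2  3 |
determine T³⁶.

[[-2, -3], [2, 3]]

T² = T (a projection; rank 1, trace 1), so T³⁶ = T.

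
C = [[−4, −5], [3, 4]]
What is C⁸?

C² = I (check: tr C = 0 and det C = −1), so C⁸ = I since 8 is even.

[[1, 0], [0, 1]]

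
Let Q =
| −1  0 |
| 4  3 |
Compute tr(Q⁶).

tr Q = 2 and det Q = −3, so the characteristic polynomial is λ² − (2)λ + (−3) with roots 3 and −1.
Eigenvectors give P = [[0, 1], [−1, −1]] with P⁻¹ = [[−1, −1], [1, 0]], and Q = P·diag(3, −1)·P⁻¹.
Then Q⁶ = P·diag(729, 1)·P⁻¹ = [[0, 1], [−729, −1]] · [[−1, −1], [1, 0]] = [[1, 0], [728, 729]].

730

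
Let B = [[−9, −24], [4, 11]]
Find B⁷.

tr B = 2 and det B = −3, so the characteristic polynomial is λ² − (2)λ + (−3) with roots 3 and −1.
Eigenvectors give P = [[2, 3], [−1, −1]] with P⁻¹ = [[−1, −3], [1, 2]], and B = P·diag(3, −1)·P⁻¹.
Then B⁷ = P·diag(2187, −1)·P⁻¹ = [[4374, −3], [−2187, 1]] · [[−1, −3], [1, 2]] = [[−4377, −13128], [2188, 6563]].

[[−4377, −13128], [2188, 6563]]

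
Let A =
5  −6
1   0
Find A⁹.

[[58025, −115026], [19171, −37830]]

tr A = 5 and det A = 6, so the characteristic polynomial is λ² − (5)λ + (6) with roots 2 and 3.
Eigenvectors give P = [[−2, 3], [−1, 1]] with P⁻¹ = [[1, −3], [1, −2]], and A = P·diag(2, 3)·P⁻¹.
Then A⁹ = P·diag(512, 19683)·P⁻¹ = [[−1024, 59049], [−512, 19683]] · [[1, −3], [1, −2]] = [[58025, −115026], [19171, −37830]].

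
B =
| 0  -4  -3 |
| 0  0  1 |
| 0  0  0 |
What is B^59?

B is strictly triangular, hence nilpotent: B^3 = 0, so B^59 = 0.

[[0, 0, 0], [0, 0, 0], [0, 0, 0]]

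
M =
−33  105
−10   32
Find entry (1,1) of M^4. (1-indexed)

471

tr M = −1 and det M = −6, so the characteristic polynomial is λ² − (−1)λ + (−6) with roots −3 and 2.
Eigenvectors give P = [[−7, 3], [−2, 1]] with P⁻¹ = [[−1, 3], [−2, 7]], and M = P·diag(−3, 2)·P⁻¹.
Then M^4 = P·diag(81, 16)·P⁻¹ = [[−567, 48], [−162, 16]] · [[−1, 3], [−2, 7]] = [[471, −1365], [130, −374]].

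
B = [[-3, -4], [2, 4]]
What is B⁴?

B² = [[1, -4], [2, 8]]
B³ = [[-11, -20], [10, 24]]
B⁴ = [[-7, -36], [18, 56]]

[[-7, -36], [18, 56]]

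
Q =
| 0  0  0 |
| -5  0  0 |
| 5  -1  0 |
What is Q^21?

[[0, 0, 0], [0, 0, 0], [0, 0, 0]]

Q is strictly triangular, hence nilpotent: Q^3 = 0, so Q^21 = 0.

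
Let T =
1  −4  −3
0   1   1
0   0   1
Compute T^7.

[[1, −28, −105], [0, 1, 7], [0, 0, 1]]

T = I + N where N = [[0, −4, −3], [0, 0, 1], [0, 0, 0]] is strictly upper-triangular, so N^3 = 0.
(I + N)^7 = I + 7·N + 21·N^2 = [[1, −28, −105], [0, 1, 7], [0, 0, 1]].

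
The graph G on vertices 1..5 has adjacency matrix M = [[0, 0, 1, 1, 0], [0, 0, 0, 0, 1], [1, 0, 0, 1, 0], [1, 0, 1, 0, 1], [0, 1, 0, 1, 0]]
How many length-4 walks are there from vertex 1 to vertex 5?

The number of length-4 walks from vertex 1 to vertex 5 is entry (1,5) of M⁴, where M is the adjacency matrix.
M² = [[2, 0, 1, 1, 1], [0, 1, 0, 1, 0], [1, 0, 2, 1, 1], [1, 1, 1, 3, 0], [1, 0, 1, 0, 2]]
M³ = [[2, 1, 3, 4, 1], [1, 0, 1, 0, 2], [3, 1, 2, 4, 1], [4, 0, 4, 2, 4], [1, 2, 1, 4, 0]]
M⁴ = [[7, 1, 6, 6, 5], [1, 2, 1, 4, 0], [6, 1, 7, 6, 5], [6, 4, 6, 12, 2], [5, 0, 5, 2, 6]]

5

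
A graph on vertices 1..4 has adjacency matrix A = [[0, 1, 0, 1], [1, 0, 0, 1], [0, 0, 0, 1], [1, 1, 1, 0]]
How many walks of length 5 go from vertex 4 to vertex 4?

14

The number of length-5 walks from vertex 4 to vertex 4 is entry (4,4) of A⁵, where A is the adjacency matrix.
A² = [[2, 1, 1, 1], [1, 2, 1, 1], [1, 1, 1, 0], [1, 1, 0, 3]]
A³ = [[2, 3, 1, 4], [3, 2, 1, 4], [1, 1, 0, 3], [4, 4, 3, 2]]
A⁴ = [[7, 6, 4, 6], [6, 7, 4, 6], [4, 4, 3, 2], [6, 6, 2, 11]]
A⁵ = [[12, 13, 6, 17], [13, 12, 6, 17], [6, 6, 2, 11], [17, 17, 11, 14]]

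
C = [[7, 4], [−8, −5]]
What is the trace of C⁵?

tr C = 2 and det C = −3, so the characteristic polynomial is λ² − (2)λ + (−3) with roots 3 and −1.
Eigenvectors give P = [[−1, 1], [1, −2]] with P⁻¹ = [[−2, −1], [−1, −1]], and C = P·diag(3, −1)·P⁻¹.
Then C⁵ = P·diag(243, −1)·P⁻¹ = [[−243, −1], [243, 2]] · [[−2, −1], [−1, −1]] = [[487, 244], [−488, −245]].

242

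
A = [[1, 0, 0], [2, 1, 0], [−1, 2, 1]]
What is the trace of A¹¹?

3

A = I + N where N = [[0, 0, 0], [2, 0, 0], [−1, 2, 0]] is strictly lower-triangular, so N³ = 0.
(I + N)¹¹ = I + 11·N + 55·N² = [[1, 0, 0], [22, 1, 0], [209, 22, 1]].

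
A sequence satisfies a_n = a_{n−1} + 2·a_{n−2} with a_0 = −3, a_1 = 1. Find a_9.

−339

With companion matrix M = [[1, 2], [1, 0]], [a_n, a_{n−1}]ᵀ = M·[a_{n−1}, a_{n−2}]ᵀ, so [a_9, a_8]ᵀ = M^8·[a_1, a_0]ᵀ.
M^8 = [[171, 170], [85, 86]], giving [a_9, a_8]ᵀ = [[−339], [−173]].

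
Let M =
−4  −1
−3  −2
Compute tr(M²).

26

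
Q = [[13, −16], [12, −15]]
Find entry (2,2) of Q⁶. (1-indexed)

2913

tr Q = −2 and det Q = −3, so the characteristic polynomial is λ² − (−2)λ + (−3) with roots 1 and −3.
Eigenvectors give P = [[4, 1], [3, 1]] with P⁻¹ = [[1, −1], [−3, 4]], and Q = P·diag(1, −3)·P⁻¹.
Then Q⁶ = P·diag(1, 729)·P⁻¹ = [[4, 729], [3, 729]] · [[1, −1], [−3, 4]] = [[−2183, 2912], [−2184, 2913]].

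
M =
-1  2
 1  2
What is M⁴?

[[11, 18], [9, 38]]

M² = [[3, 2], [1, 6]]
M³ = [[-1, 10], [5, 14]]
M⁴ = [[11, 18], [9, 38]]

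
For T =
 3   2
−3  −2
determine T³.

T² = T (a projection; rank 1, trace 1), so T³ = T.

[[3, 2], [−3, −2]]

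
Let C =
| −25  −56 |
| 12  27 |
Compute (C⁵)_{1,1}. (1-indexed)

−1465

tr C = 2 and det C = −3, so the characteristic polynomial is λ² − (2)λ + (−3) with roots −1 and 3.
Eigenvectors give P = [[7, −2], [−3, 1]] with P⁻¹ = [[1, 2], [3, 7]], and C = P·diag(−1, 3)·P⁻¹.
Then C⁵ = P·diag(−1, 243)·P⁻¹ = [[−7, −486], [3, 243]] · [[1, 2], [3, 7]] = [[−1465, −3416], [732, 1707]].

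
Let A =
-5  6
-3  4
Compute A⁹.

[[-1025, 1026], [-513, 514]]

tr A = -1 and det A = -2, so the characteristic polynomial is λ² − (-1)λ + (-2) with roots -2 and 1.
Eigenvectors give P = [[2, -1], [1, -1]] with P⁻¹ = [[1, -1], [1, -2]], and A = P·diag(-2, 1)·P⁻¹.
Then A⁹ = P·diag(-512, 1)·P⁻¹ = [[-1024, -1], [-512, -1]] · [[1, -1], [1, -2]] = [[-1025, 1026], [-513, 514]].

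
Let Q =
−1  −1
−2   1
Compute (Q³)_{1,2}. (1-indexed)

Q² = [[3, 0], [0, 3]]
Q³ = [[−3, −3], [−6, 3]]

−3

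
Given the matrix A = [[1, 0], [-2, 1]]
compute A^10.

[[1, 0], [-20, 1]]

A = I + N where N = [[0, 0], [-2, 0]] is strictly lower-triangular, so N^2 = 0.
(I + N)^10 = I + 10·N = [[1, 0], [-20, 1]].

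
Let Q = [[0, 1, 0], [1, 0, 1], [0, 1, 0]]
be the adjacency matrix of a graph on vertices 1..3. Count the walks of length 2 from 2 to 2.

2

The number of length-2 walks from vertex 2 to vertex 2 is entry (2,2) of Q^2, where Q is the adjacency matrix.
Q^2 = [[1, 0, 1], [0, 2, 0], [1, 0, 1]]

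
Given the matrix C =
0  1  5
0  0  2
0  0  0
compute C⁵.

C is strictly triangular, hence nilpotent: C³ = 0, so C⁵ = 0.

[[0, 0, 0], [0, 0, 0], [0, 0, 0]]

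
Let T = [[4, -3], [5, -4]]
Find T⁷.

[[4, -3], [5, -4]]

T² = I (check: tr T = 0 and det T = -1), so T⁷ = T since 7 is odd.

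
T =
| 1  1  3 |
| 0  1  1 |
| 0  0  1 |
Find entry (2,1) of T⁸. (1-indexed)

T = I + N where N = [[0, 1, 3], [0, 0, 1], [0, 0, 0]] is strictly upper-triangular, so N³ = 0.
(I + N)⁸ = I + 8·N + 28·N² = [[1, 8, 52], [0, 1, 8], [0, 0, 1]].

0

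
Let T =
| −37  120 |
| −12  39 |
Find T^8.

[[−59039, 196800], [−19680, 65601]]

tr T = 2 and det T = −3, so the characteristic polynomial is λ² − (2)λ + (−3) with roots −1 and 3.
Eigenvectors give P = [[−10, 3], [−3, 1]] with P⁻¹ = [[−1, 3], [−3, 10]], and T = P·diag(−1, 3)·P⁻¹.
Then T^8 = P·diag(1, 6561)·P⁻¹ = [[−10, 19683], [−3, 6561]] · [[−1, 3], [−3, 10]] = [[−59039, 196800], [−19680, 65601]].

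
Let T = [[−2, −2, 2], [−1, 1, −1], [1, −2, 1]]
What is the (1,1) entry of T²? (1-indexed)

8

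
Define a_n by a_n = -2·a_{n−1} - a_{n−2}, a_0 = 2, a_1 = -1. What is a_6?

-4

With companion matrix T = [[-2, -1], [1, 0]], [a_n, a_{n−1}]ᵀ = T·[a_{n−1}, a_{n−2}]ᵀ, so [a_6, a_5]ᵀ = T⁵·[a_1, a_0]ᵀ.
T⁵ = [[-6, -5], [5, 4]], giving [a_6, a_5]ᵀ = [[-4], [3]].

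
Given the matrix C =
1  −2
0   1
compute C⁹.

[[1, −18], [0, 1]]

C = I + N where N = [[0, −2], [0, 0]] is strictly upper-triangular, so N² = 0.
(I + N)⁹ = I + 9·N = [[1, −18], [0, 1]].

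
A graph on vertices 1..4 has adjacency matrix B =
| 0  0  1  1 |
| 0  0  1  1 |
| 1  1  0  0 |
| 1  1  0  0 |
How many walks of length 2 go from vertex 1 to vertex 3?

0

The number of length-2 walks from vertex 1 to vertex 3 is entry (1,3) of B², where B is the adjacency matrix.
B² = [[2, 2, 0, 0], [2, 2, 0, 0], [0, 0, 2, 2], [0, 0, 2, 2]]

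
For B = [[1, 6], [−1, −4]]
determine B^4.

[[−29, −90], [15, 46]]

tr B = −3 and det B = 2, so the characteristic polynomial is λ² − (−3)λ + (2) with roots −2 and −1.
Eigenvectors give P = [[−2, −3], [1, 1]] with P⁻¹ = [[1, 3], [−1, −2]], and B = P·diag(−2, −1)·P⁻¹.
Then B^4 = P·diag(16, 1)·P⁻¹ = [[−32, −3], [16, 1]] · [[1, 3], [−1, −2]] = [[−29, −90], [15, 46]].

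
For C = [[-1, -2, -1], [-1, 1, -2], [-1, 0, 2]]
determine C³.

[[-7, -8, 2], [0, -1, -18], [-6, 4, 7]]

C² = [[4, 0, 3], [2, 3, -5], [-1, 2, 5]]
C³ = [[-7, -8, 2], [0, -1, -18], [-6, 4, 7]]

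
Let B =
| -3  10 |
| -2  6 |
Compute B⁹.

[[-2043, 5110], [-1022, 2556]]

tr B = 3 and det B = 2, so the characteristic polynomial is λ² − (3)λ + (2) with roots 1 and 2.
Eigenvectors give P = [[5, 2], [2, 1]] with P⁻¹ = [[1, -2], [-2, 5]], and B = P·diag(1, 2)·P⁻¹.
Then B⁹ = P·diag(1, 512)·P⁻¹ = [[5, 1024], [2, 512]] · [[1, -2], [-2, 5]] = [[-2043, 5110], [-1022, 2556]].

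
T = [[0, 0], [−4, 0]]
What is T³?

T is strictly triangular, hence nilpotent: T² = 0, so T³ = 0.

[[0, 0], [0, 0]]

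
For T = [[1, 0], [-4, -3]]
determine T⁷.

[[1, 0], [-2188, -2187]]

tr T = -2 and det T = -3, so the characteristic polynomial is λ² − (-2)λ + (-3) with roots 1 and -3.
Eigenvectors give P = [[-1, 0], [1, 1]] with P⁻¹ = [[-1, 0], [1, 1]], and T = P·diag(1, -3)·P⁻¹.
Then T⁷ = P·diag(1, -2187)·P⁻¹ = [[-1, 0], [1, -2187]] · [[-1, 0], [1, 1]] = [[1, 0], [-2188, -2187]].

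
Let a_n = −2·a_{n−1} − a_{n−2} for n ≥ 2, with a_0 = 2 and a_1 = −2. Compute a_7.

With companion matrix M = [[−2, −1], [1, 0]], [a_n, a_{n−1}]ᵀ = M·[a_{n−1}, a_{n−2}]ᵀ, so [a_7, a_6]ᵀ = M⁶·[a_1, a_0]ᵀ.
M⁶ = [[7, 6], [−6, −5]], giving [a_7, a_6]ᵀ = [[−2], [2]].

−2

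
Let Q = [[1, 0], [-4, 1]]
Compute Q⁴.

[[1, 0], [-16, 1]]

Q = I + N where N = [[0, 0], [-4, 0]] is strictly lower-triangular, so N² = 0.
(I + N)⁴ = I + 4·N = [[1, 0], [-16, 1]].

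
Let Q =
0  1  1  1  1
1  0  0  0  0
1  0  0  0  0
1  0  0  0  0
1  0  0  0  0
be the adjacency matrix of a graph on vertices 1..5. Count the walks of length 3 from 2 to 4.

0

The number of length-3 walks from vertex 2 to vertex 4 is entry (2,4) of Q³, where Q is the adjacency matrix.
Q² = [[4, 0, 0, 0, 0], [0, 1, 1, 1, 1], [0, 1, 1, 1, 1], [0, 1, 1, 1, 1], [0, 1, 1, 1, 1]]
Q³ = [[0, 4, 4, 4, 4], [4, 0, 0, 0, 0], [4, 0, 0, 0, 0], [4, 0, 0, 0, 0], [4, 0, 0, 0, 0]]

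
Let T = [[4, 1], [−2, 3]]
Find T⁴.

T² = [[14, 7], [−14, 7]]
T³ = [[42, 35], [−70, 7]]
T⁴ = [[98, 147], [−294, −49]]

[[98, 147], [−294, −49]]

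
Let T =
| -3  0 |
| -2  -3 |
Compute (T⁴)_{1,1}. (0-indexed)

T² = [[9, 0], [12, 9]]
T³ = [[-27, 0], [-54, -27]]
T⁴ = [[81, 0], [216, 81]]

81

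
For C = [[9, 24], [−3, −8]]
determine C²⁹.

C² = C (a projection; rank 1, trace 1), so C²⁹ = C.

[[9, 24], [−3, −8]]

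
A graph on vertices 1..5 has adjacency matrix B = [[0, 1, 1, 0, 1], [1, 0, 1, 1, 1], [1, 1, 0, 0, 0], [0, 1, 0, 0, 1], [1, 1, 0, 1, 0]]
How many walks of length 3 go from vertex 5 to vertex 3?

The number of length-3 walks from vertex 5 to vertex 3 is entry (5,3) of B^3, where B is the adjacency matrix.
B^2 = [[3, 2, 1, 2, 1], [2, 4, 1, 1, 2], [1, 1, 2, 1, 2], [2, 1, 1, 2, 1], [1, 2, 2, 1, 3]]
B^3 = [[4, 7, 5, 3, 7], [7, 6, 6, 6, 7], [5, 6, 2, 3, 3], [3, 6, 3, 2, 5], [7, 7, 3, 5, 4]]

3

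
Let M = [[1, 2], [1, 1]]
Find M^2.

[[3, 4], [2, 3]]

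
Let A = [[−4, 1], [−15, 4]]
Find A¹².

A² = I (check: tr A = 0 and det A = −1), so A¹² = I since 12 is even.

[[1, 0], [0, 1]]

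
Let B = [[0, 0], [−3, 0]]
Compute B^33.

[[0, 0], [0, 0]]

B is strictly triangular, hence nilpotent: B^2 = 0, so B^33 = 0.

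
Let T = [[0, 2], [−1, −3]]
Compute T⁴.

[[−14, −30], [15, 31]]

tr T = −3 and det T = 2, so the characteristic polynomial is λ² − (−3)λ + (2) with roots −2 and −1.
Eigenvectors give P = [[−1, −2], [1, 1]] with P⁻¹ = [[1, 2], [−1, −1]], and T = P·diag(−2, −1)·P⁻¹.
Then T⁴ = P·diag(16, 1)·P⁻¹ = [[−16, −2], [16, 1]] · [[1, 2], [−1, −1]] = [[−14, −30], [15, 31]].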